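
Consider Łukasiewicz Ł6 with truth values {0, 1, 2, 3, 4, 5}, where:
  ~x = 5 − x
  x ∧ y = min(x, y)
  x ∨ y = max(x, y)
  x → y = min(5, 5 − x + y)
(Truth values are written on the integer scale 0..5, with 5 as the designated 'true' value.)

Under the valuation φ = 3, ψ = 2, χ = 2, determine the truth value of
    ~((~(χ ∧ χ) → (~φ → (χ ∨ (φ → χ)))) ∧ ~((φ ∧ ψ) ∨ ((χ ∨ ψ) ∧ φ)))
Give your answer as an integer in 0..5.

χ ∧ χ = 2 ∧ 2 = 2
~(χ ∧ χ) = ~2 = 3
~φ = ~3 = 2
φ → χ = 3 → 2 = 4
χ ∨ (φ → χ) = 2 ∨ 4 = 4
~φ → (χ ∨ (φ → χ)) = 2 → 4 = 5
~(χ ∧ χ) → (~φ → (χ ∨ (φ → χ))) = 3 → 5 = 5
φ ∧ ψ = 3 ∧ 2 = 2
χ ∨ ψ = 2 ∨ 2 = 2
(χ ∨ ψ) ∧ φ = 2 ∧ 3 = 2
(φ ∧ ψ) ∨ ((χ ∨ ψ) ∧ φ) = 2 ∨ 2 = 2
~((φ ∧ ψ) ∨ ((χ ∨ ψ) ∧ φ)) = ~2 = 3
(~(χ ∧ χ) → (~φ → (χ ∨ (φ → χ)))) ∧ ~((φ ∧ ψ) ∨ ((χ ∨ ψ) ∧ φ)) = 5 ∧ 3 = 3
~((~(χ ∧ χ) → (~φ → (χ ∨ (φ → χ)))) ∧ ~((φ ∧ ψ) ∨ ((χ ∨ ψ) ∧ φ))) = ~3 = 2

2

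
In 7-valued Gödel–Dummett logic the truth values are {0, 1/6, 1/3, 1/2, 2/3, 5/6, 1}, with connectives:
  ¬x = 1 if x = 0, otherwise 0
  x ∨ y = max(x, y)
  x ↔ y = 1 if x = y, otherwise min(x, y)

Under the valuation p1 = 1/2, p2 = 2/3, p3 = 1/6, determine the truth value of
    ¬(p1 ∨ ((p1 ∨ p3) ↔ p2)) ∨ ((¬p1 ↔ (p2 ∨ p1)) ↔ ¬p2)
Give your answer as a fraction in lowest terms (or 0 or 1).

p1 ∨ p3 = 1/2 ∨ 1/6 = 1/2
(p1 ∨ p3) ↔ p2 = 1/2 ↔ 2/3 = 1/2
p1 ∨ ((p1 ∨ p3) ↔ p2) = 1/2 ∨ 1/2 = 1/2
¬(p1 ∨ ((p1 ∨ p3) ↔ p2)) = ¬1/2 = 0
¬p1 = ¬1/2 = 0
p2 ∨ p1 = 2/3 ∨ 1/2 = 2/3
¬p1 ↔ (p2 ∨ p1) = 0 ↔ 2/3 = 0
¬p2 = ¬2/3 = 0
(¬p1 ↔ (p2 ∨ p1)) ↔ ¬p2 = 0 ↔ 0 = 1
¬(p1 ∨ ((p1 ∨ p3) ↔ p2)) ∨ ((¬p1 ↔ (p2 ∨ p1)) ↔ ¬p2) = 0 ∨ 1 = 1

1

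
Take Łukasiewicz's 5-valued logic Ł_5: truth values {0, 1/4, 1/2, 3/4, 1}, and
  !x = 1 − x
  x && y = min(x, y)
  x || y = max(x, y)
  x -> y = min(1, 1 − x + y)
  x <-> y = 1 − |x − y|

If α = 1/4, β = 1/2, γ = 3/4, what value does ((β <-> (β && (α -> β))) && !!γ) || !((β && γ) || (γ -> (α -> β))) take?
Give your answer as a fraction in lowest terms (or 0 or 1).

3/4

α -> β = 1/4 -> 1/2 = 1
β && (α -> β) = 1/2 && 1 = 1/2
β <-> (β && (α -> β)) = 1/2 <-> 1/2 = 1
!γ = !3/4 = 1/4
!!γ = !1/4 = 3/4
(β <-> (β && (α -> β))) && !!γ = 1 && 3/4 = 3/4
β && γ = 1/2 && 3/4 = 1/2
α -> β = 1/4 -> 1/2 = 1
γ -> (α -> β) = 3/4 -> 1 = 1
(β && γ) || (γ -> (α -> β)) = 1/2 || 1 = 1
!((β && γ) || (γ -> (α -> β))) = !1 = 0
((β <-> (β && (α -> β))) && !!γ) || !((β && γ) || (γ -> (α -> β))) = 3/4 || 0 = 3/4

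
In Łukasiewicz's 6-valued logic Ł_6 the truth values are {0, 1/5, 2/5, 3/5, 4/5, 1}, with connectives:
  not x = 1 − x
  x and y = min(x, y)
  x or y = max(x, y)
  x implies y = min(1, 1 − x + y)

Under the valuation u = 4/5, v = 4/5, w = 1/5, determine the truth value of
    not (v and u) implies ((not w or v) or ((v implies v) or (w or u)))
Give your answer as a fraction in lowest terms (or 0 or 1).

1

v and u = 4/5 and 4/5 = 4/5
not (v and u) = not 4/5 = 1/5
not w = not 1/5 = 4/5
not w or v = 4/5 or 4/5 = 4/5
v implies v = 4/5 implies 4/5 = 1
w or u = 1/5 or 4/5 = 4/5
(v implies v) or (w or u) = 1 or 4/5 = 1
(not w or v) or ((v implies v) or (w or u)) = 4/5 or 1 = 1
not (v and u) implies ((not w or v) or ((v implies v) or (w or u))) = 1/5 implies 1 = 1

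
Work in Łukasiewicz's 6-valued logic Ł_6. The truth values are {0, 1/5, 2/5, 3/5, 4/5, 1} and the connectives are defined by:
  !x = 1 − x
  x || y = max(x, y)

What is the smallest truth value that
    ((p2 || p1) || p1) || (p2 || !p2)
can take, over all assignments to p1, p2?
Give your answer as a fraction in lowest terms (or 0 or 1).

Take p1 = 0, p2 = 2/5:
p2 || p1 = 2/5 || 0 = 2/5
(p2 || p1) || p1 = 2/5 || 0 = 2/5
!p2 = !2/5 = 3/5
p2 || !p2 = 2/5 || 3/5 = 3/5
((p2 || p1) || p1) || (p2 || !p2) = 2/5 || 3/5 = 3/5
No assignment yields a value below 3/5, so this is the minimum.

3/5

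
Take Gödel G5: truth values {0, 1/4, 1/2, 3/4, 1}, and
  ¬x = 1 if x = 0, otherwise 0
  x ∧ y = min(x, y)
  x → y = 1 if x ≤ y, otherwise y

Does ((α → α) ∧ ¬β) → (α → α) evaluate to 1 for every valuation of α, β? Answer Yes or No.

At α = 0, β = 1/2, for instance:
α → α = 0 → 0 = 1
¬β = ¬1/2 = 0
(α → α) ∧ ¬β = 1 ∧ 0 = 0
((α → α) ∧ ¬β) → (α → α) = 0 → 1 = 1
and checking the remaining 24 assignments likewise gives ≥ 1 in every case.

Yes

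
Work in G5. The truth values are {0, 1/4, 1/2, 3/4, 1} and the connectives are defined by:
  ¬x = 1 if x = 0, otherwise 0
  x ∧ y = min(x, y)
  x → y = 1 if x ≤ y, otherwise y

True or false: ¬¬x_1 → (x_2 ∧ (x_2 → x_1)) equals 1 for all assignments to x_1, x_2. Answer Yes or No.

No

Counterexample: take x_1 = 1/4, x_2 = 0.
¬x_1 = ¬1/4 = 0
¬¬x_1 = ¬0 = 1
x_2 → x_1 = 0 → 1/4 = 1
x_2 ∧ (x_2 → x_1) = 0 ∧ 1 = 0
¬¬x_1 → (x_2 ∧ (x_2 → x_1)) = 1 → 0 = 0
This gives 0 ≠ 1.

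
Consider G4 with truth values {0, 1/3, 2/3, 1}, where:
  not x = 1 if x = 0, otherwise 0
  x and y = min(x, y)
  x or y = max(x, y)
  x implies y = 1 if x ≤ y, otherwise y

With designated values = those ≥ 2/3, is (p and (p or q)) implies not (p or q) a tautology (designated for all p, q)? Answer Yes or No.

No

Counterexample: take p = 1/3, q = 0.
p or q = 1/3 or 0 = 1/3
p and (p or q) = 1/3 and 1/3 = 1/3
not (p or q) = not 1/3 = 0
(p and (p or q)) implies not (p or q) = 1/3 implies 0 = 0
This gives 0, which is below 2/3.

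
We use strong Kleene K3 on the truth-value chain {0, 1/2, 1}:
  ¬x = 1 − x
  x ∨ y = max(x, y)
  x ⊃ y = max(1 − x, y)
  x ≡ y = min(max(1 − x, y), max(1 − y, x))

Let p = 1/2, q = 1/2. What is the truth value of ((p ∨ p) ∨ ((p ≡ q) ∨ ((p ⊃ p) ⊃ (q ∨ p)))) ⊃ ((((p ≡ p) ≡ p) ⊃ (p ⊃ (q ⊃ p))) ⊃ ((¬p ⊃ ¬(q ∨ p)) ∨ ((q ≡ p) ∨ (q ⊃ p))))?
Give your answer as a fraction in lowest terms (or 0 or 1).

1/2

p ∨ p = 1/2 ∨ 1/2 = 1/2
p ≡ q = 1/2 ≡ 1/2 = 1/2
p ⊃ p = 1/2 ⊃ 1/2 = 1/2
q ∨ p = 1/2 ∨ 1/2 = 1/2
(p ⊃ p) ⊃ (q ∨ p) = 1/2 ⊃ 1/2 = 1/2
(p ≡ q) ∨ ((p ⊃ p) ⊃ (q ∨ p)) = 1/2 ∨ 1/2 = 1/2
(p ∨ p) ∨ ((p ≡ q) ∨ ((p ⊃ p) ⊃ (q ∨ p))) = 1/2 ∨ 1/2 = 1/2
p ≡ p = 1/2 ≡ 1/2 = 1/2
(p ≡ p) ≡ p = 1/2 ≡ 1/2 = 1/2
q ⊃ p = 1/2 ⊃ 1/2 = 1/2
p ⊃ (q ⊃ p) = 1/2 ⊃ 1/2 = 1/2
((p ≡ p) ≡ p) ⊃ (p ⊃ (q ⊃ p)) = 1/2 ⊃ 1/2 = 1/2
¬p = ¬1/2 = 1/2
q ∨ p = 1/2 ∨ 1/2 = 1/2
¬(q ∨ p) = ¬1/2 = 1/2
¬p ⊃ ¬(q ∨ p) = 1/2 ⊃ 1/2 = 1/2
q ≡ p = 1/2 ≡ 1/2 = 1/2
q ⊃ p = 1/2 ⊃ 1/2 = 1/2
(q ≡ p) ∨ (q ⊃ p) = 1/2 ∨ 1/2 = 1/2
(¬p ⊃ ¬(q ∨ p)) ∨ ((q ≡ p) ∨ (q ⊃ p)) = 1/2 ∨ 1/2 = 1/2
(((p ≡ p) ≡ p) ⊃ (p ⊃ (q ⊃ p))) ⊃ ((¬p ⊃ ¬(q ∨ p)) ∨ ((q ≡ p) ∨ (q ⊃ p))) = 1/2 ⊃ 1/2 = 1/2
((p ∨ p) ∨ ((p ≡ q) ∨ ((p ⊃ p) ⊃ (q ∨ p)))) ⊃ ((((p ≡ p) ≡ p) ⊃ (p ⊃ (q ⊃ p))) ⊃ ((¬p ⊃ ¬(q ∨ p)) ∨ ((q ≡ p) ∨ (q ⊃ p)))) = 1/2 ⊃ 1/2 = 1/2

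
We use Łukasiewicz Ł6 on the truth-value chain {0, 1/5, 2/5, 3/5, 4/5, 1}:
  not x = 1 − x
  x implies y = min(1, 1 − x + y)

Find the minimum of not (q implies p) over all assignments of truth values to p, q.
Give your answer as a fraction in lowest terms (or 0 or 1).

0

Take p = 0, q = 0:
q implies p = 0 implies 0 = 1
not (q implies p) = not 1 = 0
No assignment yields a value below 0, so this is the minimum.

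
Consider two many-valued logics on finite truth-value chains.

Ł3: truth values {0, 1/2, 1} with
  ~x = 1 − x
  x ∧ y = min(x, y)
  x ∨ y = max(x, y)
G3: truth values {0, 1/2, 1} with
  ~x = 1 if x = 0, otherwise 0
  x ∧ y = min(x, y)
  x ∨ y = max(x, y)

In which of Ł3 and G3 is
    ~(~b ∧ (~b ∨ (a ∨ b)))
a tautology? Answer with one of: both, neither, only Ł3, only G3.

In Ł3: at a = 0, b = 0 the value is 0 — not a tautology.
In G3: at a = 0, b = 0 the value is 0 — not a tautology.

neither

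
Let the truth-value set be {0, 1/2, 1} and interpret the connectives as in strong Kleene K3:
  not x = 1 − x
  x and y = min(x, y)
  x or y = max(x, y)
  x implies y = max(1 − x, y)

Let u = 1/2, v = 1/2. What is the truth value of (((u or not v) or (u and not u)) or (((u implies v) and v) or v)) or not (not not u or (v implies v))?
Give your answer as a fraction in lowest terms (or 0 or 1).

not v = not 1/2 = 1/2
u or not v = 1/2 or 1/2 = 1/2
not u = not 1/2 = 1/2
u and not u = 1/2 and 1/2 = 1/2
(u or not v) or (u and not u) = 1/2 or 1/2 = 1/2
u implies v = 1/2 implies 1/2 = 1/2
(u implies v) and v = 1/2 and 1/2 = 1/2
((u implies v) and v) or v = 1/2 or 1/2 = 1/2
((u or not v) or (u and not u)) or (((u implies v) and v) or v) = 1/2 or 1/2 = 1/2
not u = not 1/2 = 1/2
not not u = not 1/2 = 1/2
v implies v = 1/2 implies 1/2 = 1/2
not not u or (v implies v) = 1/2 or 1/2 = 1/2
not (not not u or (v implies v)) = not 1/2 = 1/2
(((u or not v) or (u and not u)) or (((u implies v) and v) or v)) or not (not not u or (v implies v)) = 1/2 or 1/2 = 1/2

1/2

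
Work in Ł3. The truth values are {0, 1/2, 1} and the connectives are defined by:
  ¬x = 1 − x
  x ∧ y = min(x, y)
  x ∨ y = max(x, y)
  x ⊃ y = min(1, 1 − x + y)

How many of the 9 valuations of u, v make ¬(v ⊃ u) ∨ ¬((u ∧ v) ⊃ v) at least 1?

1

u = 0, v = 0 ↦ 0  <
u = 0, v = 1/2 ↦ 1/2  <
u = 0, v = 1 ↦ 1  ≥
u = 1/2, v = 0 ↦ 0  <
u = 1/2, v = 1/2 ↦ 0  <
u = 1/2, v = 1 ↦ 1/2  <
u = 1, v = 0 ↦ 0  <
u = 1, v = 1/2 ↦ 0  <
u = 1, v = 1 ↦ 0  <
So 1 of the 9 assignments meets the threshold.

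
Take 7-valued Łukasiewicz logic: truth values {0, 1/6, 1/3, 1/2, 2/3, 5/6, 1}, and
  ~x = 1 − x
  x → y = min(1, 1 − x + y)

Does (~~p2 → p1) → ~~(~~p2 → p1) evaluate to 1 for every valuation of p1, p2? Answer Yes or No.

At p1 = 1/3, p2 = 1/3, for instance:
~p2 = ~1/3 = 2/3
~~p2 = ~2/3 = 1/3
~~p2 → p1 = 1/3 → 1/3 = 1
~(~~p2 → p1) = ~1 = 0
~~(~~p2 → p1) = ~0 = 1
(~~p2 → p1) → ~~(~~p2 → p1) = 1 → 1 = 1
and checking the remaining 48 assignments likewise gives ≥ 1 in every case.

Yes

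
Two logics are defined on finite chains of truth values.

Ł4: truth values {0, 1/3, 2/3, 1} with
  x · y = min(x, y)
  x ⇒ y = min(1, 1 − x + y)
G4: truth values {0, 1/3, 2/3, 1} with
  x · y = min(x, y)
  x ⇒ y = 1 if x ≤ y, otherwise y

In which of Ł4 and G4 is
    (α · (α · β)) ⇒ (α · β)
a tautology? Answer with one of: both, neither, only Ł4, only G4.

In Ł4: every assignment gives 1 — tautology.
In G4: every assignment gives 1 — tautology.

both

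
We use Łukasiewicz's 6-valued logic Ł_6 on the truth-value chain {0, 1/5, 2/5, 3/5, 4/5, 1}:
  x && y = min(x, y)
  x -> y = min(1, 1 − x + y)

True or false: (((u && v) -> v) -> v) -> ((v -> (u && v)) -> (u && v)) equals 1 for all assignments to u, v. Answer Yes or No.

Yes

At u = 2/5, v = 4/5, for instance:
u && v = 2/5 && 4/5 = 2/5
(u && v) -> v = 2/5 -> 4/5 = 1
((u && v) -> v) -> v = 1 -> 4/5 = 4/5
v -> (u && v) = 4/5 -> 2/5 = 3/5
(v -> (u && v)) -> (u && v) = 3/5 -> 2/5 = 4/5
(((u && v) -> v) -> v) -> ((v -> (u && v)) -> (u && v)) = 4/5 -> 4/5 = 1
and checking the remaining 35 assignments likewise gives ≥ 1 in every case.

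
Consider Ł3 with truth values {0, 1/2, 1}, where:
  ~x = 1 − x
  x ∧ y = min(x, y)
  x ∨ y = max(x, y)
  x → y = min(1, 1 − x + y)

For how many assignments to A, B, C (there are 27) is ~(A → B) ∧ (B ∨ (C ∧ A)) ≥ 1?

1

value 1: 1 assignment (counts)
value 1/2: 6 assignments
value 0: 20 assignments
So 1 of the 27 assignments meets the threshold.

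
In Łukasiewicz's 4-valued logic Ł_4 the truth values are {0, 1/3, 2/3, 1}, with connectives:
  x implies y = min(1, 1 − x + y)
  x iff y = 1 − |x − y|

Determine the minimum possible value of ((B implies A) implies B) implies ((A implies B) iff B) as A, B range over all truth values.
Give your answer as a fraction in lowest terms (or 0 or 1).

Take A = 0, B = 1/3:
B implies A = 1/3 implies 0 = 2/3
(B implies A) implies B = 2/3 implies 1/3 = 2/3
A implies B = 0 implies 1/3 = 1
(A implies B) iff B = 1 iff 1/3 = 1/3
((B implies A) implies B) implies ((A implies B) iff B) = 2/3 implies 1/3 = 2/3
No assignment yields a value below 2/3, so this is the minimum.

2/3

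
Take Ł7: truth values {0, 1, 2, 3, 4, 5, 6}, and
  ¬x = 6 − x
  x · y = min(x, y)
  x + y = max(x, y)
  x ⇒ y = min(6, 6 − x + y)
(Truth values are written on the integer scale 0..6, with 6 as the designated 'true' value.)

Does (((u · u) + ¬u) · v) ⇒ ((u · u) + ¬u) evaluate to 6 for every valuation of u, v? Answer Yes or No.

At u = 6, v = 4, for instance:
u · u = 6 · 6 = 6
¬u = ¬6 = 0
(u · u) + ¬u = 6 + 0 = 6
((u · u) + ¬u) · v = 6 · 4 = 4
(((u · u) + ¬u) · v) ⇒ ((u · u) + ¬u) = 4 ⇒ 6 = 6
and checking the remaining 48 assignments likewise gives ≥ 6 in every case.

Yes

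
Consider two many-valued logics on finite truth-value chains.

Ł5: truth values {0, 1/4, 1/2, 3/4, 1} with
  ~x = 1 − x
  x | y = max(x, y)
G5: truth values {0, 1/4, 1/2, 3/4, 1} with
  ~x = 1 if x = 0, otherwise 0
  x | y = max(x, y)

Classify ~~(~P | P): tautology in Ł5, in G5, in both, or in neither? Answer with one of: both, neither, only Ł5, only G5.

In Ł5: at P = 1/4 the value is 3/4 — not a tautology.
In G5: every assignment gives 1 — tautology.

only G5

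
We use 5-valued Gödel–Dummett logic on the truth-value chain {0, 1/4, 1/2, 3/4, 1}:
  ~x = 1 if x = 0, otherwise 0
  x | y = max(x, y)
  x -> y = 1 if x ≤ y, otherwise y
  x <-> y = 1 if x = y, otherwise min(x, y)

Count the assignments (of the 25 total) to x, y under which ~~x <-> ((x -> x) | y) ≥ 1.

value 1: 20 assignments (counts)
value 0: 5 assignments
So 20 of the 25 assignments meet the threshold.

20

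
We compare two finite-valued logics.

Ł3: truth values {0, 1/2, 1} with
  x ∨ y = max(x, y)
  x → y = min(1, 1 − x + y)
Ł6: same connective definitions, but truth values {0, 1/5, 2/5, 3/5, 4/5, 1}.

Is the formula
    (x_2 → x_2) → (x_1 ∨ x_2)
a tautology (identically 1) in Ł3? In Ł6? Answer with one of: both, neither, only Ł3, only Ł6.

In Ł3: at x_1 = 0, x_2 = 0 the value is 0 — not a tautology.
In Ł6: at x_1 = 0, x_2 = 0 the value is 0 — not a tautology.

neither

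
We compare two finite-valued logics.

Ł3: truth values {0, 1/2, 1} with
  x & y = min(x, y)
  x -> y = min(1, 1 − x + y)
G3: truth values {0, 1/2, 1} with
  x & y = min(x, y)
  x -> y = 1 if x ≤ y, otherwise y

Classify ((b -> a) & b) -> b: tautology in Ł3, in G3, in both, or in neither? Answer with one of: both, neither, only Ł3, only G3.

In Ł3: every assignment gives 1 — tautology.
In G3: every assignment gives 1 — tautology.

both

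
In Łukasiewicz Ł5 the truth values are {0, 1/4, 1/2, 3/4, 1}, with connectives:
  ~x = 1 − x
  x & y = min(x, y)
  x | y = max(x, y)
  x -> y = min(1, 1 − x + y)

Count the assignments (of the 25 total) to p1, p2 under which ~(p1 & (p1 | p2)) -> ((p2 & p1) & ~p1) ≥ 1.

value 1: 12 assignments (counts)
value 3/4: 2 assignments
value 1/2: 5 assignments
value 1/4: 1 assignment
value 0: 5 assignments
So 12 of the 25 assignments meet the threshold.

12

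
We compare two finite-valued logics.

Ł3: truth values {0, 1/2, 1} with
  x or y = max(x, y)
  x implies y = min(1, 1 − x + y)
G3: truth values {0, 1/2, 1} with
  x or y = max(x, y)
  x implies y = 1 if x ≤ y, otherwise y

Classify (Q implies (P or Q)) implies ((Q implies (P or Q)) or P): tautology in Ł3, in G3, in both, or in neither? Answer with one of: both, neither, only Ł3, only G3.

both

In Ł3: every assignment gives 1 — tautology.
In G3: every assignment gives 1 — tautology.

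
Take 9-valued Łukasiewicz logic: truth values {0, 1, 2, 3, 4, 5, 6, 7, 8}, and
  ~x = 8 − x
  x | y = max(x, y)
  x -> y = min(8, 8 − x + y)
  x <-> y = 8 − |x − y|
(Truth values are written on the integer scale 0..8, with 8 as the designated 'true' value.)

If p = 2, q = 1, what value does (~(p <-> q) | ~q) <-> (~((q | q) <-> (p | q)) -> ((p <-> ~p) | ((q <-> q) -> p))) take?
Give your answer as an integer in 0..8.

7

p <-> q = 2 <-> 1 = 7
~(p <-> q) = ~7 = 1
~q = ~1 = 7
~(p <-> q) | ~q = 1 | 7 = 7
q | q = 1 | 1 = 1
p | q = 2 | 1 = 2
(q | q) <-> (p | q) = 1 <-> 2 = 7
~((q | q) <-> (p | q)) = ~7 = 1
~p = ~2 = 6
p <-> ~p = 2 <-> 6 = 4
q <-> q = 1 <-> 1 = 8
(q <-> q) -> p = 8 -> 2 = 2
(p <-> ~p) | ((q <-> q) -> p) = 4 | 2 = 4
~((q | q) <-> (p | q)) -> ((p <-> ~p) | ((q <-> q) -> p)) = 1 -> 4 = 8
(~(p <-> q) | ~q) <-> (~((q | q) <-> (p | q)) -> ((p <-> ~p) | ((q <-> q) -> p))) = 7 <-> 8 = 7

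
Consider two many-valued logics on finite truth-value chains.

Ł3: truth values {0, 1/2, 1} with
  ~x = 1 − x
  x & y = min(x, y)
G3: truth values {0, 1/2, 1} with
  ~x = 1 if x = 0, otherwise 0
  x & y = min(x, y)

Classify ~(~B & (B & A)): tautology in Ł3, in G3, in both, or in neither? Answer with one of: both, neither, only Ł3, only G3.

In Ł3: at A = 1/2, B = 1/2 the value is 1/2 — not a tautology.
In G3: every assignment gives 1 — tautology.

only G3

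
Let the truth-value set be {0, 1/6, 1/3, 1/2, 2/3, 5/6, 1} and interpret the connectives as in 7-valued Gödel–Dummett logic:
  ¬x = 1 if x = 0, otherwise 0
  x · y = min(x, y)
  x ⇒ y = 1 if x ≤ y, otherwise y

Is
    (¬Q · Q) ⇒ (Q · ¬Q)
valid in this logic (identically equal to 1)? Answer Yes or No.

Q = 0 ↦ 1
Q = 1/6 ↦ 1
Q = 1/3 ↦ 1
Q = 1/2 ↦ 1
Q = 2/3 ↦ 1
Q = 5/6 ↦ 1
Q = 1 ↦ 1
Every assignment gives a value ≥ 1.

Yes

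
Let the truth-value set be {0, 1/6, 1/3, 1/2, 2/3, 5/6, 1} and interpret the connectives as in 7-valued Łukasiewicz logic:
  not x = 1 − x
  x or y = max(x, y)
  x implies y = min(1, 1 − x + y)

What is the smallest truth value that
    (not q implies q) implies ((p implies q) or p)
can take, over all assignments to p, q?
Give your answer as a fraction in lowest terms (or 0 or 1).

5/6

Take p = 2/3, q = 1/2:
not q = not 1/2 = 1/2
not q implies q = 1/2 implies 1/2 = 1
p implies q = 2/3 implies 1/2 = 5/6
(p implies q) or p = 5/6 or 2/3 = 5/6
(not q implies q) implies ((p implies q) or p) = 1 implies 5/6 = 5/6
No assignment yields a value below 5/6, so this is the minimum.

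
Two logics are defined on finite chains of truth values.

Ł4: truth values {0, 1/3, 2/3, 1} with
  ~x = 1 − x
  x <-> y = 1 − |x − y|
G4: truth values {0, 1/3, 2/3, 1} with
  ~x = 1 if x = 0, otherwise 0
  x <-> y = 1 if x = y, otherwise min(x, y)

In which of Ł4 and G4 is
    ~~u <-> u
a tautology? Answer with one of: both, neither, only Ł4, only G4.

only Ł4

In Ł4: every assignment gives 1 — tautology.
In G4: at u = 1/3 the value is 1/3 — not a tautology.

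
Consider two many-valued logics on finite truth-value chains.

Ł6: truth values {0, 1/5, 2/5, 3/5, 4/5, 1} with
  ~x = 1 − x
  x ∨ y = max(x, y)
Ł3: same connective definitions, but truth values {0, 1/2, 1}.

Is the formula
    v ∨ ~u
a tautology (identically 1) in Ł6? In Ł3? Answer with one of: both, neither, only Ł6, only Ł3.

neither

In Ł6: at u = 1/5, v = 0 the value is 4/5 — not a tautology.
In Ł3: at u = 1/2, v = 0 the value is 1/2 — not a tautology.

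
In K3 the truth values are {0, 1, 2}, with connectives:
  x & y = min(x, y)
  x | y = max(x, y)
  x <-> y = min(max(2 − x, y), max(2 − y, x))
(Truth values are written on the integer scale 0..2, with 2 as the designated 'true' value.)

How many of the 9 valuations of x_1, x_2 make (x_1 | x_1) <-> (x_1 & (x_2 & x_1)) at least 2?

4

x_1 = 0, x_2 = 0 ↦ 2  ≥
x_1 = 0, x_2 = 1 ↦ 2  ≥
x_1 = 0, x_2 = 2 ↦ 2  ≥
x_1 = 1, x_2 = 0 ↦ 1  <
x_1 = 1, x_2 = 1 ↦ 1  <
x_1 = 1, x_2 = 2 ↦ 1  <
x_1 = 2, x_2 = 0 ↦ 0  <
x_1 = 2, x_2 = 1 ↦ 1  <
x_1 = 2, x_2 = 2 ↦ 2  ≥
So 4 of the 9 assignments meet the threshold.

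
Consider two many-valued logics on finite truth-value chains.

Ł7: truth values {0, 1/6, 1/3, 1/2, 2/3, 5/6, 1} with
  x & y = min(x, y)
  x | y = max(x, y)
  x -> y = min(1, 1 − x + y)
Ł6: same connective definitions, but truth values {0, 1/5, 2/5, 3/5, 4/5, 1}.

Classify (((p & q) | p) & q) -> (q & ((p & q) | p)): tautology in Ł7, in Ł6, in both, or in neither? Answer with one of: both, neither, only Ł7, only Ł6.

both

In Ł7: every assignment gives 1 — tautology.
In Ł6: every assignment gives 1 — tautology.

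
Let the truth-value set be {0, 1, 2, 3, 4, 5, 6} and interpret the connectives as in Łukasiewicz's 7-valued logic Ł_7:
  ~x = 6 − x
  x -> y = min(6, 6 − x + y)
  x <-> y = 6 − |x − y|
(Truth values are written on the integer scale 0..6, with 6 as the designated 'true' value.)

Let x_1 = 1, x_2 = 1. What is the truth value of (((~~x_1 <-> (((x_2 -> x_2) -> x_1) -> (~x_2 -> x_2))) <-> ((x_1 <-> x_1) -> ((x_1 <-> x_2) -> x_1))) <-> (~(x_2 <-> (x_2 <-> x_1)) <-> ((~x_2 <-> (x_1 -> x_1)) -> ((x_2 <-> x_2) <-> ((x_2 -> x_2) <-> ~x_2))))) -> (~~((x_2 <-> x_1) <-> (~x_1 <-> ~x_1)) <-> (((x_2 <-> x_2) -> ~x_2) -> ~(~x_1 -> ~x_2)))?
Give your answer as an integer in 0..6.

2

~x_1 = ~1 = 5
~~x_1 = ~5 = 1
x_2 -> x_2 = 1 -> 1 = 6
(x_2 -> x_2) -> x_1 = 6 -> 1 = 1
~x_2 = ~1 = 5
~x_2 -> x_2 = 5 -> 1 = 2
((x_2 -> x_2) -> x_1) -> (~x_2 -> x_2) = 1 -> 2 = 6
~~x_1 <-> (((x_2 -> x_2) -> x_1) -> (~x_2 -> x_2)) = 1 <-> 6 = 1
x_1 <-> x_1 = 1 <-> 1 = 6
x_1 <-> x_2 = 1 <-> 1 = 6
(x_1 <-> x_2) -> x_1 = 6 -> 1 = 1
(x_1 <-> x_1) -> ((x_1 <-> x_2) -> x_1) = 6 -> 1 = 1
(~~x_1 <-> (((x_2 -> x_2) -> x_1) -> (~x_2 -> x_2))) <-> ((x_1 <-> x_1) -> ((x_1 <-> x_2) -> x_1)) = 1 <-> 1 = 6
x_2 <-> x_1 = 1 <-> 1 = 6
x_2 <-> (x_2 <-> x_1) = 1 <-> 6 = 1
~(x_2 <-> (x_2 <-> x_1)) = ~1 = 5
~x_2 = ~1 = 5
x_1 -> x_1 = 1 -> 1 = 6
~x_2 <-> (x_1 -> x_1) = 5 <-> 6 = 5
x_2 <-> x_2 = 1 <-> 1 = 6
x_2 -> x_2 = 1 -> 1 = 6
~x_2 = ~1 = 5
(x_2 -> x_2) <-> ~x_2 = 6 <-> 5 = 5
(x_2 <-> x_2) <-> ((x_2 -> x_2) <-> ~x_2) = 6 <-> 5 = 5
(~x_2 <-> (x_1 -> x_1)) -> ((x_2 <-> x_2) <-> ((x_2 -> x_2) <-> ~x_2)) = 5 -> 5 = 6
~(x_2 <-> (x_2 <-> x_1)) <-> ((~x_2 <-> (x_1 -> x_1)) -> ((x_2 <-> x_2) <-> ((x_2 -> x_2) <-> ~x_2))) = 5 <-> 6 = 5
((~~x_1 <-> (((x_2 -> x_2) -> x_1) -> (~x_2 -> x_2))) <-> ((x_1 <-> x_1) -> ((x_1 <-> x_2) -> x_1))) <-> (~(x_2 <-> (x_2 <-> x_1)) <-> ((~x_2 <-> (x_1 -> x_1)) -> ((x_2 <-> x_2) <-> ((x_2 -> x_2) <-> ~x_2)))) = 6 <-> 5 = 5
x_2 <-> x_1 = 1 <-> 1 = 6
~x_1 = ~1 = 5
~x_1 = ~1 = 5
~x_1 <-> ~x_1 = 5 <-> 5 = 6
(x_2 <-> x_1) <-> (~x_1 <-> ~x_1) = 6 <-> 6 = 6
~((x_2 <-> x_1) <-> (~x_1 <-> ~x_1)) = ~6 = 0
~~((x_2 <-> x_1) <-> (~x_1 <-> ~x_1)) = ~0 = 6
x_2 <-> x_2 = 1 <-> 1 = 6
~x_2 = ~1 = 5
(x_2 <-> x_2) -> ~x_2 = 6 -> 5 = 5
~x_1 = ~1 = 5
~x_2 = ~1 = 5
~x_1 -> ~x_2 = 5 -> 5 = 6
~(~x_1 -> ~x_2) = ~6 = 0
((x_2 <-> x_2) -> ~x_2) -> ~(~x_1 -> ~x_2) = 5 -> 0 = 1
~~((x_2 <-> x_1) <-> (~x_1 <-> ~x_1)) <-> (((x_2 <-> x_2) -> ~x_2) -> ~(~x_1 -> ~x_2)) = 6 <-> 1 = 1
(((~~x_1 <-> (((x_2 -> x_2) -> x_1) -> (~x_2 -> x_2))) <-> ((x_1 <-> x_1) -> ((x_1 <-> x_2) -> x_1))) <-> (~(x_2 <-> (x_2 <-> x_1)) <-> ((~x_2 <-> (x_1 -> x_1)) -> ((x_2 <-> x_2) <-> ((x_2 -> x_2) <-> ~x_2))))) -> (~~((x_2 <-> x_1) <-> (~x_1 <-> ~x_1)) <-> (((x_2 <-> x_2) -> ~x_2) -> ~(~x_1 -> ~x_2))) = 5 -> 1 = 2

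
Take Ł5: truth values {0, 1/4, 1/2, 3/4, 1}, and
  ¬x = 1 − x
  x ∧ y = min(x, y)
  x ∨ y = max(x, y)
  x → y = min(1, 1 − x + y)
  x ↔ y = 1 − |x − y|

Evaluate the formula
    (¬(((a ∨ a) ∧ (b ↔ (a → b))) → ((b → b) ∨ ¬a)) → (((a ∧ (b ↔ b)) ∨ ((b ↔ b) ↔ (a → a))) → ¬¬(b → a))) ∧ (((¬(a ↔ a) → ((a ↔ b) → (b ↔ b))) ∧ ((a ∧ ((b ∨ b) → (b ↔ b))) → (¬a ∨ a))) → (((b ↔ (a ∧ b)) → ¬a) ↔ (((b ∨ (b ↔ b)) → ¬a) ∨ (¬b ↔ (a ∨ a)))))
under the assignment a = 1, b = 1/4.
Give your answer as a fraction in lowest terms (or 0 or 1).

1/4

a ∨ a = 1 ∨ 1 = 1
a → b = 1 → 1/4 = 1/4
b ↔ (a → b) = 1/4 ↔ 1/4 = 1
(a ∨ a) ∧ (b ↔ (a → b)) = 1 ∧ 1 = 1
b → b = 1/4 → 1/4 = 1
¬a = ¬1 = 0
(b → b) ∨ ¬a = 1 ∨ 0 = 1
((a ∨ a) ∧ (b ↔ (a → b))) → ((b → b) ∨ ¬a) = 1 → 1 = 1
¬(((a ∨ a) ∧ (b ↔ (a → b))) → ((b → b) ∨ ¬a)) = ¬1 = 0
b ↔ b = 1/4 ↔ 1/4 = 1
a ∧ (b ↔ b) = 1 ∧ 1 = 1
b ↔ b = 1/4 ↔ 1/4 = 1
a → a = 1 → 1 = 1
(b ↔ b) ↔ (a → a) = 1 ↔ 1 = 1
(a ∧ (b ↔ b)) ∨ ((b ↔ b) ↔ (a → a)) = 1 ∨ 1 = 1
b → a = 1/4 → 1 = 1
¬(b → a) = ¬1 = 0
¬¬(b → a) = ¬0 = 1
((a ∧ (b ↔ b)) ∨ ((b ↔ b) ↔ (a → a))) → ¬¬(b → a) = 1 → 1 = 1
¬(((a ∨ a) ∧ (b ↔ (a → b))) → ((b → b) ∨ ¬a)) → (((a ∧ (b ↔ b)) ∨ ((b ↔ b) ↔ (a → a))) → ¬¬(b → a)) = 0 → 1 = 1
a ↔ a = 1 ↔ 1 = 1
¬(a ↔ a) = ¬1 = 0
a ↔ b = 1 ↔ 1/4 = 1/4
b ↔ b = 1/4 ↔ 1/4 = 1
(a ↔ b) → (b ↔ b) = 1/4 → 1 = 1
¬(a ↔ a) → ((a ↔ b) → (b ↔ b)) = 0 → 1 = 1
b ∨ b = 1/4 ∨ 1/4 = 1/4
b ↔ b = 1/4 ↔ 1/4 = 1
(b ∨ b) → (b ↔ b) = 1/4 → 1 = 1
a ∧ ((b ∨ b) → (b ↔ b)) = 1 ∧ 1 = 1
¬a = ¬1 = 0
¬a ∨ a = 0 ∨ 1 = 1
(a ∧ ((b ∨ b) → (b ↔ b))) → (¬a ∨ a) = 1 → 1 = 1
(¬(a ↔ a) → ((a ↔ b) → (b ↔ b))) ∧ ((a ∧ ((b ∨ b) → (b ↔ b))) → (¬a ∨ a)) = 1 ∧ 1 = 1
a ∧ b = 1 ∧ 1/4 = 1/4
b ↔ (a ∧ b) = 1/4 ↔ 1/4 = 1
¬a = ¬1 = 0
(b ↔ (a ∧ b)) → ¬a = 1 → 0 = 0
b ↔ b = 1/4 ↔ 1/4 = 1
b ∨ (b ↔ b) = 1/4 ∨ 1 = 1
¬a = ¬1 = 0
(b ∨ (b ↔ b)) → ¬a = 1 → 0 = 0
¬b = ¬1/4 = 3/4
a ∨ a = 1 ∨ 1 = 1
¬b ↔ (a ∨ a) = 3/4 ↔ 1 = 3/4
((b ∨ (b ↔ b)) → ¬a) ∨ (¬b ↔ (a ∨ a)) = 0 ∨ 3/4 = 3/4
((b ↔ (a ∧ b)) → ¬a) ↔ (((b ∨ (b ↔ b)) → ¬a) ∨ (¬b ↔ (a ∨ a))) = 0 ↔ 3/4 = 1/4
((¬(a ↔ a) → ((a ↔ b) → (b ↔ b))) ∧ ((a ∧ ((b ∨ b) → (b ↔ b))) → (¬a ∨ a))) → (((b ↔ (a ∧ b)) → ¬a) ↔ (((b ∨ (b ↔ b)) → ¬a) ∨ (¬b ↔ (a ∨ a)))) = 1 → 1/4 = 1/4
(¬(((a ∨ a) ∧ (b ↔ (a → b))) → ((b → b) ∨ ¬a)) → (((a ∧ (b ↔ b)) ∨ ((b ↔ b) ↔ (a → a))) → ¬¬(b → a))) ∧ (((¬(a ↔ a) → ((a ↔ b) → (b ↔ b))) ∧ ((a ∧ ((b ∨ b) → (b ↔ b))) → (¬a ∨ a))) → (((b ↔ (a ∧ b)) → ¬a) ↔ (((b ∨ (b ↔ b)) → ¬a) ∨ (¬b ↔ (a ∨ a))))) = 1 ∧ 1/4 = 1/4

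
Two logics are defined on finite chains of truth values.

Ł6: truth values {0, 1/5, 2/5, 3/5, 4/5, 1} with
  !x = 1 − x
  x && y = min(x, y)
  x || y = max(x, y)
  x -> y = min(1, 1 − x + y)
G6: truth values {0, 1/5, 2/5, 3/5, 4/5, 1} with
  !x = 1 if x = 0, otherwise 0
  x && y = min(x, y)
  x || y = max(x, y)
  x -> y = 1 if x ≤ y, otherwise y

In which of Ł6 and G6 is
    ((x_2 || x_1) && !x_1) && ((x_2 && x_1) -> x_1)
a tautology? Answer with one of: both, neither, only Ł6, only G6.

neither

In Ł6: at x_1 = 0, x_2 = 0 the value is 0 — not a tautology.
In G6: at x_1 = 0, x_2 = 0 the value is 0 — not a tautology.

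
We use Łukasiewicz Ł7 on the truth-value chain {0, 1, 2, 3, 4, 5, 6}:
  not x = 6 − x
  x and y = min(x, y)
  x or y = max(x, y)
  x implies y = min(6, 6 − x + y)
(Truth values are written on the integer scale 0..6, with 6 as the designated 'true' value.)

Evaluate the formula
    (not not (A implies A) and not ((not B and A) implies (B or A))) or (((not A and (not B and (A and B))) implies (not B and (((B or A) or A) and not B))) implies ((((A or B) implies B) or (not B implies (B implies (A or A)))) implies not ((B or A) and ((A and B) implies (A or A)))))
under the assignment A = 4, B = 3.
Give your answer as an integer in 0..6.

A implies A = 4 implies 4 = 6
not (A implies A) = not 6 = 0
not not (A implies A) = not 0 = 6
not B = not 3 = 3
not B and A = 3 and 4 = 3
B or A = 3 or 4 = 4
(not B and A) implies (B or A) = 3 implies 4 = 6
not ((not B and A) implies (B or A)) = not 6 = 0
not not (A implies A) and not ((not B and A) implies (B or A)) = 6 and 0 = 0
not A = not 4 = 2
not B = not 3 = 3
A and B = 4 and 3 = 3
not B and (A and B) = 3 and 3 = 3
not A and (not B and (A and B)) = 2 and 3 = 2
not B = not 3 = 3
B or A = 3 or 4 = 4
(B or A) or A = 4 or 4 = 4
not B = not 3 = 3
((B or A) or A) and not B = 4 and 3 = 3
not B and (((B or A) or A) and not B) = 3 and 3 = 3
(not A and (not B and (A and B))) implies (not B and (((B or A) or A) and not B)) = 2 implies 3 = 6
A or B = 4 or 3 = 4
(A or B) implies B = 4 implies 3 = 5
not B = not 3 = 3
A or A = 4 or 4 = 4
B implies (A or A) = 3 implies 4 = 6
not B implies (B implies (A or A)) = 3 implies 6 = 6
((A or B) implies B) or (not B implies (B implies (A or A))) = 5 or 6 = 6
B or A = 3 or 4 = 4
A and B = 4 and 3 = 3
A or A = 4 or 4 = 4
(A and B) implies (A or A) = 3 implies 4 = 6
(B or A) and ((A and B) implies (A or A)) = 4 and 6 = 4
not ((B or A) and ((A and B) implies (A or A))) = not 4 = 2
(((A or B) implies B) or (not B implies (B implies (A or A)))) implies not ((B or A) and ((A and B) implies (A or A))) = 6 implies 2 = 2
((not A and (not B and (A and B))) implies (not B and (((B or A) or A) and not B))) implies ((((A or B) implies B) or (not B implies (B implies (A or A)))) implies not ((B or A) and ((A and B) implies (A or A)))) = 6 implies 2 = 2
(not not (A implies A) and not ((not B and A) implies (B or A))) or (((not A and (not B and (A and B))) implies (not B and (((B or A) or A) and not B))) implies ((((A or B) implies B) or (not B implies (B implies (A or A)))) implies not ((B or A) and ((A and B) implies (A or A))))) = 0 or 2 = 2

2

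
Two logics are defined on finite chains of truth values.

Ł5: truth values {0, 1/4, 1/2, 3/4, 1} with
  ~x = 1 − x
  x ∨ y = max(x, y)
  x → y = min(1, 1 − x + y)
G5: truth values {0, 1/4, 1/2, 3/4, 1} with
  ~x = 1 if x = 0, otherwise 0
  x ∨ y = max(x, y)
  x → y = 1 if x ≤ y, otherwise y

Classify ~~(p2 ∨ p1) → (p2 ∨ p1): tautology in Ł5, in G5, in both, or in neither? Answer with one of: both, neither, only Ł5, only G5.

only Ł5

In Ł5: every assignment gives 1 — tautology.
In G5: at p1 = 0, p2 = 1/4 the value is 1/4 — not a tautology.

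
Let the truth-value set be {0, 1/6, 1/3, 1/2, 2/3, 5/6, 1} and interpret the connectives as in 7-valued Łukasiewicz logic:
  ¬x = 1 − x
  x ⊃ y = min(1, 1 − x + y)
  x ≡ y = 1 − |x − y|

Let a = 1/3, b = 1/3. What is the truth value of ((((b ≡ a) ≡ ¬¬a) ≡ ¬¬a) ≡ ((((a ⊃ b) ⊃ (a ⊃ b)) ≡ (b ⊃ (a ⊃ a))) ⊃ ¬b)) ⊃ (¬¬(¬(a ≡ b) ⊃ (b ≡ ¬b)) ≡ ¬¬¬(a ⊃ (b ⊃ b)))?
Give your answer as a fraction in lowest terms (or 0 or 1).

b ≡ a = 1/3 ≡ 1/3 = 1
¬a = ¬1/3 = 2/3
¬¬a = ¬2/3 = 1/3
(b ≡ a) ≡ ¬¬a = 1 ≡ 1/3 = 1/3
¬a = ¬1/3 = 2/3
¬¬a = ¬2/3 = 1/3
((b ≡ a) ≡ ¬¬a) ≡ ¬¬a = 1/3 ≡ 1/3 = 1
a ⊃ b = 1/3 ⊃ 1/3 = 1
a ⊃ b = 1/3 ⊃ 1/3 = 1
(a ⊃ b) ⊃ (a ⊃ b) = 1 ⊃ 1 = 1
a ⊃ a = 1/3 ⊃ 1/3 = 1
b ⊃ (a ⊃ a) = 1/3 ⊃ 1 = 1
((a ⊃ b) ⊃ (a ⊃ b)) ≡ (b ⊃ (a ⊃ a)) = 1 ≡ 1 = 1
¬b = ¬1/3 = 2/3
(((a ⊃ b) ⊃ (a ⊃ b)) ≡ (b ⊃ (a ⊃ a))) ⊃ ¬b = 1 ⊃ 2/3 = 2/3
(((b ≡ a) ≡ ¬¬a) ≡ ¬¬a) ≡ ((((a ⊃ b) ⊃ (a ⊃ b)) ≡ (b ⊃ (a ⊃ a))) ⊃ ¬b) = 1 ≡ 2/3 = 2/3
a ≡ b = 1/3 ≡ 1/3 = 1
¬(a ≡ b) = ¬1 = 0
¬b = ¬1/3 = 2/3
b ≡ ¬b = 1/3 ≡ 2/3 = 2/3
¬(a ≡ b) ⊃ (b ≡ ¬b) = 0 ⊃ 2/3 = 1
¬(¬(a ≡ b) ⊃ (b ≡ ¬b)) = ¬1 = 0
¬¬(¬(a ≡ b) ⊃ (b ≡ ¬b)) = ¬0 = 1
b ⊃ b = 1/3 ⊃ 1/3 = 1
a ⊃ (b ⊃ b) = 1/3 ⊃ 1 = 1
¬(a ⊃ (b ⊃ b)) = ¬1 = 0
¬¬(a ⊃ (b ⊃ b)) = ¬0 = 1
¬¬¬(a ⊃ (b ⊃ b)) = ¬1 = 0
¬¬(¬(a ≡ b) ⊃ (b ≡ ¬b)) ≡ ¬¬¬(a ⊃ (b ⊃ b)) = 1 ≡ 0 = 0
((((b ≡ a) ≡ ¬¬a) ≡ ¬¬a) ≡ ((((a ⊃ b) ⊃ (a ⊃ b)) ≡ (b ⊃ (a ⊃ a))) ⊃ ¬b)) ⊃ (¬¬(¬(a ≡ b) ⊃ (b ≡ ¬b)) ≡ ¬¬¬(a ⊃ (b ⊃ b))) = 2/3 ⊃ 0 = 1/3

1/3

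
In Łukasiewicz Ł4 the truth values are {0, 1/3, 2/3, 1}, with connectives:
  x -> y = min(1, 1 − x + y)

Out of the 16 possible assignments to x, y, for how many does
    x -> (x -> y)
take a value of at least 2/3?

x = 0, y = 0 ↦ 1  ≥
x = 0, y = 1/3 ↦ 1  ≥
x = 0, y = 2/3 ↦ 1  ≥
x = 0, y = 1 ↦ 1  ≥
x = 1/3, y = 0 ↦ 1  ≥
x = 1/3, y = 1/3 ↦ 1  ≥
x = 1/3, y = 2/3 ↦ 1  ≥
x = 1/3, y = 1 ↦ 1  ≥
x = 2/3, y = 0 ↦ 2/3  ≥
x = 2/3, y = 1/3 ↦ 1  ≥
x = 2/3, y = 2/3 ↦ 1  ≥
x = 2/3, y = 1 ↦ 1  ≥
x = 1, y = 0 ↦ 0  <
x = 1, y = 1/3 ↦ 1/3  <
x = 1, y = 2/3 ↦ 2/3  ≥
x = 1, y = 1 ↦ 1  ≥
So 14 of the 16 assignments meet the threshold.

14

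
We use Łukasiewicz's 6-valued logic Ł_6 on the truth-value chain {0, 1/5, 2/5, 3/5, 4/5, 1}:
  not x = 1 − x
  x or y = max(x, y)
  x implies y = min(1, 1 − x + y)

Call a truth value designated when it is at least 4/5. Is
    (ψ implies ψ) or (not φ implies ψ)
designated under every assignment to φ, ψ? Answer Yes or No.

At φ = 1/5, ψ = 4/5, for instance:
ψ implies ψ = 4/5 implies 4/5 = 1
not φ = not 1/5 = 4/5
not φ implies ψ = 4/5 implies 4/5 = 1
(ψ implies ψ) or (not φ implies ψ) = 1 or 1 = 1
and checking the remaining 35 assignments likewise gives ≥ 4/5 in every case.

Yes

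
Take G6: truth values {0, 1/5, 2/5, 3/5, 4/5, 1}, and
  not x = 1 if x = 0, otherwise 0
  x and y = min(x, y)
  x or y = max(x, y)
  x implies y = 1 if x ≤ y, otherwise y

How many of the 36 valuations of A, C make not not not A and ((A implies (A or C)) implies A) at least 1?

0

value 0: 36 assignments
So 0 of the 36 assignments meet the threshold.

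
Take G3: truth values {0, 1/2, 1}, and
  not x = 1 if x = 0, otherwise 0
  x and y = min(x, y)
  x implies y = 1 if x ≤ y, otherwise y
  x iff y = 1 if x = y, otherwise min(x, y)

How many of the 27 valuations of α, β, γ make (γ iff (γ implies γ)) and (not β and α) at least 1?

value 1: 1 assignment (counts)
value 1/2: 3 assignments
value 0: 23 assignments
So 1 of the 27 assignments meets the threshold.

1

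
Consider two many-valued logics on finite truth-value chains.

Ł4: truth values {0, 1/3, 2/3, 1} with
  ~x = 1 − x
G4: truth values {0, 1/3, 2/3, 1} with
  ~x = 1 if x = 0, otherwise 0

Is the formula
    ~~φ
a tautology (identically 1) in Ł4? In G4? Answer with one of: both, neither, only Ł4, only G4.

In Ł4: at φ = 0 the value is 0 — not a tautology.
In G4: at φ = 0 the value is 0 — not a tautology.

neither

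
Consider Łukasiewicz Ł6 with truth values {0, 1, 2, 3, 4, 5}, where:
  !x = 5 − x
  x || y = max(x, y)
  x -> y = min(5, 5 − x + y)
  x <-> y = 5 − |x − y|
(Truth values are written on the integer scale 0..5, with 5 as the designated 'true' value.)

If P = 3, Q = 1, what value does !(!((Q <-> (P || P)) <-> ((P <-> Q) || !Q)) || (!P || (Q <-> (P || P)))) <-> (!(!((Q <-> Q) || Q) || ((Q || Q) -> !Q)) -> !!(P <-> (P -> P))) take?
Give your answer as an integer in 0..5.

2

P || P = 3 || 3 = 3
Q <-> (P || P) = 1 <-> 3 = 3
P <-> Q = 3 <-> 1 = 3
!Q = !1 = 4
(P <-> Q) || !Q = 3 || 4 = 4
(Q <-> (P || P)) <-> ((P <-> Q) || !Q) = 3 <-> 4 = 4
!((Q <-> (P || P)) <-> ((P <-> Q) || !Q)) = !4 = 1
!P = !3 = 2
P || P = 3 || 3 = 3
Q <-> (P || P) = 1 <-> 3 = 3
!P || (Q <-> (P || P)) = 2 || 3 = 3
!((Q <-> (P || P)) <-> ((P <-> Q) || !Q)) || (!P || (Q <-> (P || P))) = 1 || 3 = 3
!(!((Q <-> (P || P)) <-> ((P <-> Q) || !Q)) || (!P || (Q <-> (P || P)))) = !3 = 2
Q <-> Q = 1 <-> 1 = 5
(Q <-> Q) || Q = 5 || 1 = 5
!((Q <-> Q) || Q) = !5 = 0
Q || Q = 1 || 1 = 1
!Q = !1 = 4
(Q || Q) -> !Q = 1 -> 4 = 5
!((Q <-> Q) || Q) || ((Q || Q) -> !Q) = 0 || 5 = 5
!(!((Q <-> Q) || Q) || ((Q || Q) -> !Q)) = !5 = 0
P -> P = 3 -> 3 = 5
P <-> (P -> P) = 3 <-> 5 = 3
!(P <-> (P -> P)) = !3 = 2
!!(P <-> (P -> P)) = !2 = 3
!(!((Q <-> Q) || Q) || ((Q || Q) -> !Q)) -> !!(P <-> (P -> P)) = 0 -> 3 = 5
!(!((Q <-> (P || P)) <-> ((P <-> Q) || !Q)) || (!P || (Q <-> (P || P)))) <-> (!(!((Q <-> Q) || Q) || ((Q || Q) -> !Q)) -> !!(P <-> (P -> P))) = 2 <-> 5 = 2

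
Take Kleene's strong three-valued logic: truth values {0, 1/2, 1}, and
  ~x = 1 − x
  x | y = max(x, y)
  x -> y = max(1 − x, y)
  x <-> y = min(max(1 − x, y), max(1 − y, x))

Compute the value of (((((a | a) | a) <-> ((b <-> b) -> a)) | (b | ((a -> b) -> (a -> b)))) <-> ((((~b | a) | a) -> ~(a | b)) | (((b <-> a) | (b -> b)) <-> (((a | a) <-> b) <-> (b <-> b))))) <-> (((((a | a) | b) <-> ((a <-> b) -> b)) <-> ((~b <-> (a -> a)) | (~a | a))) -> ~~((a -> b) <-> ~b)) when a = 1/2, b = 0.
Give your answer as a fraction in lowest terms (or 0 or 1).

a | a = 1/2 | 1/2 = 1/2
(a | a) | a = 1/2 | 1/2 = 1/2
b <-> b = 0 <-> 0 = 1
(b <-> b) -> a = 1 -> 1/2 = 1/2
((a | a) | a) <-> ((b <-> b) -> a) = 1/2 <-> 1/2 = 1/2
a -> b = 1/2 -> 0 = 1/2
a -> b = 1/2 -> 0 = 1/2
(a -> b) -> (a -> b) = 1/2 -> 1/2 = 1/2
b | ((a -> b) -> (a -> b)) = 0 | 1/2 = 1/2
(((a | a) | a) <-> ((b <-> b) -> a)) | (b | ((a -> b) -> (a -> b))) = 1/2 | 1/2 = 1/2
~b = ~0 = 1
~b | a = 1 | 1/2 = 1
(~b | a) | a = 1 | 1/2 = 1
a | b = 1/2 | 0 = 1/2
~(a | b) = ~1/2 = 1/2
((~b | a) | a) -> ~(a | b) = 1 -> 1/2 = 1/2
b <-> a = 0 <-> 1/2 = 1/2
b -> b = 0 -> 0 = 1
(b <-> a) | (b -> b) = 1/2 | 1 = 1
a | a = 1/2 | 1/2 = 1/2
(a | a) <-> b = 1/2 <-> 0 = 1/2
b <-> b = 0 <-> 0 = 1
((a | a) <-> b) <-> (b <-> b) = 1/2 <-> 1 = 1/2
((b <-> a) | (b -> b)) <-> (((a | a) <-> b) <-> (b <-> b)) = 1 <-> 1/2 = 1/2
(((~b | a) | a) -> ~(a | b)) | (((b <-> a) | (b -> b)) <-> (((a | a) <-> b) <-> (b <-> b))) = 1/2 | 1/2 = 1/2
((((a | a) | a) <-> ((b <-> b) -> a)) | (b | ((a -> b) -> (a -> b)))) <-> ((((~b | a) | a) -> ~(a | b)) | (((b <-> a) | (b -> b)) <-> (((a | a) <-> b) <-> (b <-> b)))) = 1/2 <-> 1/2 = 1/2
a | a = 1/2 | 1/2 = 1/2
(a | a) | b = 1/2 | 0 = 1/2
a <-> b = 1/2 <-> 0 = 1/2
(a <-> b) -> b = 1/2 -> 0 = 1/2
((a | a) | b) <-> ((a <-> b) -> b) = 1/2 <-> 1/2 = 1/2
~b = ~0 = 1
a -> a = 1/2 -> 1/2 = 1/2
~b <-> (a -> a) = 1 <-> 1/2 = 1/2
~a = ~1/2 = 1/2
~a | a = 1/2 | 1/2 = 1/2
(~b <-> (a -> a)) | (~a | a) = 1/2 | 1/2 = 1/2
(((a | a) | b) <-> ((a <-> b) -> b)) <-> ((~b <-> (a -> a)) | (~a | a)) = 1/2 <-> 1/2 = 1/2
a -> b = 1/2 -> 0 = 1/2
~b = ~0 = 1
(a -> b) <-> ~b = 1/2 <-> 1 = 1/2
~((a -> b) <-> ~b) = ~1/2 = 1/2
~~((a -> b) <-> ~b) = ~1/2 = 1/2
((((a | a) | b) <-> ((a <-> b) -> b)) <-> ((~b <-> (a -> a)) | (~a | a))) -> ~~((a -> b) <-> ~b) = 1/2 -> 1/2 = 1/2
(((((a | a) | a) <-> ((b <-> b) -> a)) | (b | ((a -> b) -> (a -> b)))) <-> ((((~b | a) | a) -> ~(a | b)) | (((b <-> a) | (b -> b)) <-> (((a | a) <-> b) <-> (b <-> b))))) <-> (((((a | a) | b) <-> ((a <-> b) -> b)) <-> ((~b <-> (a -> a)) | (~a | a))) -> ~~((a -> b) <-> ~b)) = 1/2 <-> 1/2 = 1/2

1/2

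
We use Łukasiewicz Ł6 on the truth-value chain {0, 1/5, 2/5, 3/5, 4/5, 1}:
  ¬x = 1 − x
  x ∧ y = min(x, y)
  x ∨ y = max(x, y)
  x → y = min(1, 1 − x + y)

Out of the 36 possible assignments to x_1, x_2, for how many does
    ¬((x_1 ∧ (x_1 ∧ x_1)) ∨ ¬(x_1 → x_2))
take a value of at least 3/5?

18

value 1: 6 assignments (counts)
value 4/5: 6 assignments (counts)
value 3/5: 6 assignments (counts)
value 2/5: 6 assignments
value 1/5: 6 assignments
value 0: 6 assignments
So 18 of the 36 assignments meet the threshold.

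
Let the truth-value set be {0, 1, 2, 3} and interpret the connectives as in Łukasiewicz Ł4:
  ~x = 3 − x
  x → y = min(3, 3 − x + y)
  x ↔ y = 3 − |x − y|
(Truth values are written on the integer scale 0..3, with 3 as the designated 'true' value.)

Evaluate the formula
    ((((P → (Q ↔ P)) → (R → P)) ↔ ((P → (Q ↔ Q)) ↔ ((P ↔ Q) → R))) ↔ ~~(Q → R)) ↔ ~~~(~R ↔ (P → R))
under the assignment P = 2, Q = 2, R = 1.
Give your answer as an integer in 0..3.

1

Q ↔ P = 2 ↔ 2 = 3
P → (Q ↔ P) = 2 → 3 = 3
R → P = 1 → 2 = 3
(P → (Q ↔ P)) → (R → P) = 3 → 3 = 3
Q ↔ Q = 2 ↔ 2 = 3
P → (Q ↔ Q) = 2 → 3 = 3
P ↔ Q = 2 ↔ 2 = 3
(P ↔ Q) → R = 3 → 1 = 1
(P → (Q ↔ Q)) ↔ ((P ↔ Q) → R) = 3 ↔ 1 = 1
((P → (Q ↔ P)) → (R → P)) ↔ ((P → (Q ↔ Q)) ↔ ((P ↔ Q) → R)) = 3 ↔ 1 = 1
Q → R = 2 → 1 = 2
~(Q → R) = ~2 = 1
~~(Q → R) = ~1 = 2
(((P → (Q ↔ P)) → (R → P)) ↔ ((P → (Q ↔ Q)) ↔ ((P ↔ Q) → R))) ↔ ~~(Q → R) = 1 ↔ 2 = 2
~R = ~1 = 2
P → R = 2 → 1 = 2
~R ↔ (P → R) = 2 ↔ 2 = 3
~(~R ↔ (P → R)) = ~3 = 0
~~(~R ↔ (P → R)) = ~0 = 3
~~~(~R ↔ (P → R)) = ~3 = 0
((((P → (Q ↔ P)) → (R → P)) ↔ ((P → (Q ↔ Q)) ↔ ((P ↔ Q) → R))) ↔ ~~(Q → R)) ↔ ~~~(~R ↔ (P → R)) = 2 ↔ 0 = 1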